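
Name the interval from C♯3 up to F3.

Counting letters C–D–E–F gives a fourth.
C#→F = 4 semitones, 1 narrower than the perfect fourth (5), so diminished.

diminished fourth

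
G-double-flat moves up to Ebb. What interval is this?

major sixth

The letter names run G→E, a span of 5 letter steps, so the interval is some kind of sixth.
Gbb to Ebb is 9 semitones. A major sixth is 9, so 9 makes it major.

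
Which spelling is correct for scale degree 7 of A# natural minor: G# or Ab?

G#

Each scale degree takes a distinct letter name. Degree 7 of a scale on A must use the letter G.
G# and Ab are enharmonically the same pitch, but only G# uses the letter G, so it is the correct spelling here.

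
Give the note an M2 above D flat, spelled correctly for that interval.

A second above D lands on the letter E.
A major second spans 2 semitones, so Db moves to pitch class 3. On the letter E that is Eb.

Eb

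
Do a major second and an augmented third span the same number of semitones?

No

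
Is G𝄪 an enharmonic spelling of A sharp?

No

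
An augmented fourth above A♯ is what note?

D##

A up a perfect fourth is D, so the target letter is D.
From A#, an augmented fourth is 6 semitones up: D##.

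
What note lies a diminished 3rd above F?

Abb

A third above F lands on the letter A.
A diminished third spans 2 semitones, so F moves to pitch class 7. On the letter A that is Abb.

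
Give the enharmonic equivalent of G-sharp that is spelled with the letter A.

G# is pitch class 8. The letter A alone is pitch class 9.
To reach pitch class 8 from A requires an offset of -1 semitone, i.e. flat: Ab.

Ab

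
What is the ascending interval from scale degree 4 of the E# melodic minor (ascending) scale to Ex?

augmented fifth

Scale degree 4 of E# melodic minor (ascending) is A#.
A# up to E##: letters A→E make it a fifth; 8 semitones makes it augmented.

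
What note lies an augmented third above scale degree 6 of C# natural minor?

C##

Scale degree 6 of C# natural minor is A.
An augmented third (5 semitones) above A lands on the letter C, giving C##.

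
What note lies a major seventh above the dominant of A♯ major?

The dominant of A# major is E#.
A major seventh (11 semitones) above E# lands on the letter D, giving D##.

D##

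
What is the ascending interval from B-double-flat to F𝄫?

Counting letters B–C–D–E–F gives a fifth.
Bbb→Fbb = 6 semitones, 1 narrower than the perfect fifth (7), so diminished.

diminished fifth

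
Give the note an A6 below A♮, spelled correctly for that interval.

Cb

A down a major sixth is C, so the target letter is C.
From A, an augmented sixth is 10 semitones down: Cb.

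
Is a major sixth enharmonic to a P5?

No

A major sixth spans 9 semitones; a perfect fifth spans 7.
The spans differ, so they are not enharmonic equivalents.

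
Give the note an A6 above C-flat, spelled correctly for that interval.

A sixth above C lands on the letter A.
An augmented sixth spans 10 semitones, so Cb moves to pitch class 9. On the letter A that is A.

A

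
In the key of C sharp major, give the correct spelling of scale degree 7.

B#

The C# major scale runs C# D# E# F# G# A# B#.
Degree 7 is B#.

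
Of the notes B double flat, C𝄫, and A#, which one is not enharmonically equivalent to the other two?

Bbb

In 12-tone equal temperament, enharmonic equivalents share a pitch class. Bbb is pitch class 9; Cbb is pitch class 10; A# is pitch class 10.
Cbb and A# share pitch class 10, while Bbb is pitch class 9.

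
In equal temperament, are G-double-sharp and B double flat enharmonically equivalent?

Yes

G## = pitch class 9 and Bbb = pitch class 9 — the same pitch class, so they are enharmonic equivalents.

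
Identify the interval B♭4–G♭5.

minor sixth

Counting letters B–C–D–E–F–G gives a sixth.
Bb→Gb = 8 semitones, 1 narrower than the major sixth (9), so minor.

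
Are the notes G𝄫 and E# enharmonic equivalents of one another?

Gbb is pitch class 5; E# is pitch class 5.
All spellings map to pitch class 5, so they are enharmonically equivalent.

Yes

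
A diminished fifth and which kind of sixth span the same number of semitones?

A diminished fifth spans 6 semitones.
A sixth spanning 6 semitones is doubly diminished (the major sixth is 9).

doubly diminished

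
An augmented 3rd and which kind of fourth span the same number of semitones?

perfect

An augmented third spans 5 semitones.
A fourth spanning 5 semitones is perfect (the perfect fourth is 5).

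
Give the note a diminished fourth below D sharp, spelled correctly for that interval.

A fourth below D lands on the letter A.
A diminished fourth spans 4 semitones, so D# moves to pitch class 11. On the letter A that is A##.

A##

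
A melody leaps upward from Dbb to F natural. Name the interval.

Counting letters D–E–F gives a third.
Dbb→F = 5 semitones, 1 wider than the major third (4), so augmented.

augmented third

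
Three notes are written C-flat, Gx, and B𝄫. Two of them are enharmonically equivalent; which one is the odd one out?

In 12-tone equal temperament, enharmonic equivalents share a pitch class. Cb is pitch class 11; G## is pitch class 9; Bbb is pitch class 9.
G## and Bbb share pitch class 9, while Cb is pitch class 11.

Cb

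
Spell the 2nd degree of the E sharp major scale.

F##

The E# major scale runs E# F## G## A# B# C## D##.
Degree 2 is F##.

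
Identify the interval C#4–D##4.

augmented second

The letter names run C→D, a span of 1 letter step, so the interval is some kind of second.
C# to D## is 3 semitones. A major second is 2, so 3 makes it augmented.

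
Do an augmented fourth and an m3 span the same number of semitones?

No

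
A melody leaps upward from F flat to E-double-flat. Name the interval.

minor seventh

Counting letters F–G–A–B–C–D–E gives a seventh.
Fb→Ebb = 10 semitones, 1 narrower than the major seventh (11), so minor.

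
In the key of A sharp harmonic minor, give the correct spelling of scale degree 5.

E#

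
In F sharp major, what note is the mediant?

The F# major scale runs F# G# A# B C# D# E#.
Degree 3 is A#.

A#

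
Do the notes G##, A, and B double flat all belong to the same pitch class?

Yes

G## = pitch class 9 and A = pitch class 9 and Bbb = pitch class 9 — the same pitch class, so they are enharmonic equivalents.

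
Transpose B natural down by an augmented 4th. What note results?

B down a perfect fourth is F#, so the target letter is F.
From B, an augmented fourth is 6 semitones down: F.

F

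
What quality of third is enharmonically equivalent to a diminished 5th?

doubly augmented

A diminished fifth spans 6 semitones.
A third spanning 6 semitones is doubly augmented (the major third is 4).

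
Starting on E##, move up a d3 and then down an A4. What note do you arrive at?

D

A diminished third up from E## is G# (letter G, 2 semitones up).
An augmented fourth down from G# is D (letter D, 6 semitones down).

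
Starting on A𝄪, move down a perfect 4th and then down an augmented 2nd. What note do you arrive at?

D#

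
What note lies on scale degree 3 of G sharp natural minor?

Degree 3 takes the letter 2 steps above G, which is B.
In natural minor, degree 3 sits 3 semitones above the tonic. G# + 3 semitones is pitch class 11, spelled on B as B.

B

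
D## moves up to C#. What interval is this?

diminished seventh

The letter names run D→C, a span of 6 letter steps, so the interval is some kind of seventh.
D## to C# is 9 semitones. A major seventh is 11, so 9 makes it diminished.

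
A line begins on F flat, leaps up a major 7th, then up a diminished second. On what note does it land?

A major seventh up from Fb is Eb (letter E, 11 semitones up).
A diminished second up from Eb is Fbb (letter F, 0 semitones up).

Fbb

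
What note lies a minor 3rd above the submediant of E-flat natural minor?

The submediant of Eb natural minor is Cb.
A minor third (3 semitones) above Cb lands on the letter E, giving Ebb.

Ebb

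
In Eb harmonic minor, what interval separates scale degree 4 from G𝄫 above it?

Scale degree 4 of Eb harmonic minor is Ab.
Ab up to Gbb: letters A→G make it a seventh; 9 semitones makes it diminished.

diminished seventh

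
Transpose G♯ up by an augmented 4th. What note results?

C##

A fourth above G lands on the letter C.
An augmented fourth spans 6 semitones, so G# moves to pitch class 2. On the letter C that is C##.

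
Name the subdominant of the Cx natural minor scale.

F##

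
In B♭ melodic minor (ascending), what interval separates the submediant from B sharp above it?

augmented third

The submediant of Bb melodic minor (ascending) is G.
G up to B#: letters G→B make it a third; 5 semitones makes it augmented.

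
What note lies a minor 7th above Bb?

Ab

A seventh above B lands on the letter A.
A minor seventh spans 10 semitones, so Bb moves to pitch class 8. On the letter A that is Ab.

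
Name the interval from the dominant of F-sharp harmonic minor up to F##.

augmented fourth

The dominant of F# harmonic minor is C#.
C# up to F##: letters C→F make it a fourth; 6 semitones makes it augmented.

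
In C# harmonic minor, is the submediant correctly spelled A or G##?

Each scale degree takes a distinct letter name. Degree 6 of a scale on C must use the letter A.
A and G## are enharmonically the same pitch, but only A uses the letter A, so it is the correct spelling here.

A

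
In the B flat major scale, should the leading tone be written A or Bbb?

Each scale degree takes a distinct letter name. Degree 7 of a scale on B must use the letter A.
A and Bbb are enharmonically the same pitch, but only A uses the letter A, so it is the correct spelling here.

A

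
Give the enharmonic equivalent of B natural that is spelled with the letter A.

A##

B is pitch class 11. The letter A alone is pitch class 9.
To reach pitch class 11 from A requires an offset of +2 semitones, i.e. double sharp: A##.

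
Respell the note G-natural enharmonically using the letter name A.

Abb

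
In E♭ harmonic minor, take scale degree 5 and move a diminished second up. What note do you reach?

Cbb

Scale degree 5 of Eb harmonic minor is Bb.
A diminished second (0 semitones) above Bb lands on the letter C, giving Cbb.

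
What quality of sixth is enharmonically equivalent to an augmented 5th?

An augmented fifth spans 8 semitones.
A sixth spanning 8 semitones is minor (the major sixth is 9).

minor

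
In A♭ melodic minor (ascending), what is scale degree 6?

F

Degree 6 takes the letter 5 steps above A, which is F.
In melodic minor (ascending), degree 6 sits 9 semitones above the tonic. Ab + 9 semitones is pitch class 5, spelled on F as F.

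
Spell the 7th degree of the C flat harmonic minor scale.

The Cb harmonic minor scale runs Cb Db Ebb Fb Gb Abb Bb.
Degree 7 is Bb.

Bb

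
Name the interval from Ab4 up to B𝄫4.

minor second

Counting letters A–B gives a second.
Ab→Bbb = 1 semitone, 1 narrower than the major second (2), so minor.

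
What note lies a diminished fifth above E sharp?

B

E up a perfect fifth is B, so the target letter is B.
From E#, a diminished fifth is 6 semitones up: B.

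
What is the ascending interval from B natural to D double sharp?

augmented third

The letter names run B→D, a span of 2 letter steps, so the interval is some kind of third.
B to D## is 5 semitones. A major third is 4, so 5 makes it augmented.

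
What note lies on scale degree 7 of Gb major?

F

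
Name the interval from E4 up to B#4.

augmented fifth

The letter names run E→B, a span of 4 letter steps, so the interval is some kind of fifth.
E to B# is 8 semitones. A perfect fifth is 7, so 8 makes it augmented.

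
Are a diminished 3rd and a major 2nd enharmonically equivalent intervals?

Yes

A diminished third spans 2 semitones; a major second spans 2.
They are enharmonically equivalent.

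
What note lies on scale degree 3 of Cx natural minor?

E#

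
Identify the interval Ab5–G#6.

augmented seventh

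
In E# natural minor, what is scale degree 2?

Degree 2 takes the letter 1 step above E, which is F.
In natural minor, degree 2 sits 2 semitones above the tonic. E# + 2 semitones is pitch class 7, spelled on F as F##.

F##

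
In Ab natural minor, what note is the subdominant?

Db

Degree 4 takes the letter 3 steps above A, which is D.
In natural minor, degree 4 sits 5 semitones above the tonic. Ab + 5 semitones is pitch class 1, spelled on D as Db.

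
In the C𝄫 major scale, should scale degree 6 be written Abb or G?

Each scale degree takes a distinct letter name. Degree 6 of a scale on C must use the letter A.
Abb and G are enharmonically the same pitch, but only Abb uses the letter A, so it is the correct spelling here.

Abb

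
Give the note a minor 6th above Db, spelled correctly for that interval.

A sixth above D lands on the letter B.
A minor sixth spans 8 semitones, so Db moves to pitch class 9. On the letter B that is Bbb.

Bbb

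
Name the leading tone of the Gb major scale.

F

Degree 7 takes the letter 6 steps above G, which is F.
In major, degree 7 sits 11 semitones above the tonic. Gb + 11 semitones is pitch class 5, spelled on F as F.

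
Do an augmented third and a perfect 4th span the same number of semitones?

Yes

An augmented third spans 5 semitones; a perfect fourth spans 5.
They are enharmonically equivalent.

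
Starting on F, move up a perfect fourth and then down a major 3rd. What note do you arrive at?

Gb

A perfect fourth up from F is Bb (letter B, 5 semitones up).
A major third down from Bb is Gb (letter G, 4 semitones down).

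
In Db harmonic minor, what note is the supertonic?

Eb

The Db harmonic minor scale runs Db Eb Fb Gb Ab Bbb C.
Degree 2 is Eb.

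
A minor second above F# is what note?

A second above F lands on the letter G.
A minor second spans 1 semitone, so F# moves to pitch class 7. On the letter G that is G.

G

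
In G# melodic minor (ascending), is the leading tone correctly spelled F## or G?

F##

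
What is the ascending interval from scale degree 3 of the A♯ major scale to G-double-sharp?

Scale degree 3 of A# major is C##.
C## up to G##: letters C→G make it a fifth; 7 semitones makes it perfect.

perfect fifth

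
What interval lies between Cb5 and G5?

The letter names run C→G, a span of 4 letter steps, so the interval is some kind of fifth.
Cb to G is 8 semitones. A perfect fifth is 7, so 8 makes it augmented.

augmented fifth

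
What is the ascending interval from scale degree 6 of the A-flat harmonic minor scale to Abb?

minor third

Scale degree 6 of Ab harmonic minor is Fb.
Fb up to Abb: letters F→A make it a third; 3 semitones makes it minor.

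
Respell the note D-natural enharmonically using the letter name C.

C##

D is pitch class 2. The letter C alone is pitch class 0.
To reach pitch class 2 from C requires an offset of +2 semitones, i.e. double sharp: C##.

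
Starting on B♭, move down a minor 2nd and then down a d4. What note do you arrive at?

A minor second down from Bb is A (letter A, 1 semitone down).
A diminished fourth down from A is E# (letter E, 4 semitones down).

E#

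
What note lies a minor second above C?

A second above C lands on the letter D.
A minor second spans 1 semitone, so C moves to pitch class 1. On the letter D that is Db.

Db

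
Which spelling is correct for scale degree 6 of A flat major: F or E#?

F

Each scale degree takes a distinct letter name. Degree 6 of a scale on A must use the letter F.
F and E# are enharmonically the same pitch, but only F uses the letter F, so it is the correct spelling here.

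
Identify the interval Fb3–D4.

Counting letters F–G–A–B–C–D gives a sixth.
Fb→D = 10 semitones, 1 wider than the major sixth (9), so augmented.

augmented sixth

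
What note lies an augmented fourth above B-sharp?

E##

A fourth above B lands on the letter E.
An augmented fourth spans 6 semitones, so B# moves to pitch class 6. On the letter E that is E##.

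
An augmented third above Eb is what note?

G#

A third above E lands on the letter G.
An augmented third spans 5 semitones, so Eb moves to pitch class 8. On the letter G that is G#.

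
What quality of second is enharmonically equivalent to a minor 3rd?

augmented

A minor third spans 3 semitones.
A second spanning 3 semitones is augmented (the major second is 2).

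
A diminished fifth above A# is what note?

E

A up a perfect fifth is E, so the target letter is E.
From A#, a diminished fifth is 6 semitones up: E.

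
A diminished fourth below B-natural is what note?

F##

A fourth below B lands on the letter F.
A diminished fourth spans 4 semitones, so B moves to pitch class 7. On the letter F that is F##.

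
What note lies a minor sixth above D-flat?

Bbb

A sixth above D lands on the letter B.
A minor sixth spans 8 semitones, so Db moves to pitch class 9. On the letter B that is Bbb.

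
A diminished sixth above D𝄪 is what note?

A sixth above D lands on the letter B.
A diminished sixth spans 7 semitones, so D## moves to pitch class 11. On the letter B that is B.

B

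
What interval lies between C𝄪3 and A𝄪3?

major sixth

The letter names run C→A, a span of 5 letter steps, so the interval is some kind of sixth.
C## to A## is 9 semitones. A major sixth is 9, so 9 makes it major.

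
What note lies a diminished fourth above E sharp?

A

E up a perfect fourth is A, so the target letter is A.
From E#, a diminished fourth is 4 semitones up: A.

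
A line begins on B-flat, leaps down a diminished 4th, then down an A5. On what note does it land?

Bb

A diminished fourth down from Bb is F# (letter F, 4 semitones down).
An augmented fifth down from F# is Bb (letter B, 8 semitones down).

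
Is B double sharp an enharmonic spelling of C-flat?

No

Two spellings are enharmonically equivalent only if they share a pitch class.
Here B## → 1, Cb → 11; 1 ≠ 11, so they are not.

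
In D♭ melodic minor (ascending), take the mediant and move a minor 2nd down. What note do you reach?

Eb

The mediant of Db melodic minor (ascending) is Fb.
A minor second (1 semitone) below Fb lands on the letter E, giving Eb.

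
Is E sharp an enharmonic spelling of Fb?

E# is pitch class 5; Fb is pitch class 4.
The pitch classes differ (5 vs. 4), so they are not enharmonic equivalents.

No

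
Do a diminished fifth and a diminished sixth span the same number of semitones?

A diminished fifth spans 6 semitones; a diminished sixth spans 7.
The spans differ, so they are not enharmonic equivalents.

No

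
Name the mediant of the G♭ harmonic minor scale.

Degree 3 takes the letter 2 steps above G, which is B.
In harmonic minor, degree 3 sits 3 semitones above the tonic. Gb + 3 semitones is pitch class 9, spelled on B as Bbb.

Bbb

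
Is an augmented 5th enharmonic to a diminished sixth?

No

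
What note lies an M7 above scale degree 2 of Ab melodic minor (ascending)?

A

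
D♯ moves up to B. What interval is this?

Counting letters D–E–F–G–A–B gives a sixth.
D#→B = 8 semitones, 1 narrower than the major sixth (9), so minor.

minor sixth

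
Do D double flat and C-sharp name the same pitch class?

Two spellings are enharmonically equivalent only if they share a pitch class.
Here Dbb → 0, C# → 1; 0 ≠ 1, so they are not.

No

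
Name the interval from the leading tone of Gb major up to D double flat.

The leading tone of Gb major is F.
F up to Dbb: letters F→D make it a sixth; 7 semitones makes it diminished.

diminished sixth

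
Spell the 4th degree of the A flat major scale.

The Ab major scale runs Ab Bb C Db Eb F G.
Degree 4 is Db.

Db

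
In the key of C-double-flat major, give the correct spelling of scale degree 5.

Gbb

The Cbb major scale runs Cbb Dbb Ebb Fbb Gbb Abb Bbb.
Degree 5 is Gbb.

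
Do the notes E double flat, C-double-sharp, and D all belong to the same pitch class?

Yes

Ebb is pitch class 2; C## is pitch class 2; D is pitch class 2.
All spellings map to pitch class 2, so they are enharmonically equivalent.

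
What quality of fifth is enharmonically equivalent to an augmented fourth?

diminished

An augmented fourth spans 6 semitones.
A fifth spanning 6 semitones is diminished (the perfect fifth is 7).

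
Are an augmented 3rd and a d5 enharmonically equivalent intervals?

No

An augmented third spans 5 semitones; a diminished fifth spans 6.
The spans differ, so they are not enharmonic equivalents.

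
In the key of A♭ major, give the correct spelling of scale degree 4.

Db

The Ab major scale runs Ab Bb C Db Eb F G.
Degree 4 is Db.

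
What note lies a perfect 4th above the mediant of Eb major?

C

The mediant of Eb major is G.
A perfect fourth (5 semitones) above G lands on the letter C, giving C.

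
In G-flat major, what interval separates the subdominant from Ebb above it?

minor third

The subdominant of Gb major is Cb.
Cb up to Ebb: letters C→E make it a third; 3 semitones makes it minor.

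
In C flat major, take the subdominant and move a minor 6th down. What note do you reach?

The subdominant of Cb major is Fb.
A minor sixth (8 semitones) below Fb lands on the letter A, giving Ab.

Ab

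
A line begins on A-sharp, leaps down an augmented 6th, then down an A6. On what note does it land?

An augmented sixth down from A# is C (letter C, 10 semitones down).
An augmented sixth down from C is Ebb (letter E, 10 semitones down).

Ebb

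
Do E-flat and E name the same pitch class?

No

Two spellings are enharmonically equivalent only if they share a pitch class.
Here Eb → 3, E → 4; 3 ≠ 4, so they are not.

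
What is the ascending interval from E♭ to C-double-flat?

The letter names run E→C, a span of 5 letter steps, so the interval is some kind of sixth.
Eb to Cbb is 7 semitones. A major sixth is 9, so 7 makes it diminished.

diminished sixth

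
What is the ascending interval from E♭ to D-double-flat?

diminished seventh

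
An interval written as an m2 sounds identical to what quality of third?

doubly diminished

A minor second spans 1 semitone.
A third spanning 1 semitone is doubly diminished (the major third is 4).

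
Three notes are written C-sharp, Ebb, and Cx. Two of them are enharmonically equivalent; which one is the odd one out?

In 12-tone equal temperament, enharmonic equivalents share a pitch class. C# is pitch class 1; Ebb is pitch class 2; C## is pitch class 2.
Ebb and C## share pitch class 2, while C# is pitch class 1.

C#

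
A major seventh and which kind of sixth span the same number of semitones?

A major seventh spans 11 semitones.
A sixth spanning 11 semitones is doubly augmented (the major sixth is 9).

doubly augmented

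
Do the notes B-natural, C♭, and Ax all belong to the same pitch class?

Yes

B is pitch class 11; Cb is pitch class 11; A## is pitch class 11.
All spellings map to pitch class 11, so they are enharmonically equivalent.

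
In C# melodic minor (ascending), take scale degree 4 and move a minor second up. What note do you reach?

G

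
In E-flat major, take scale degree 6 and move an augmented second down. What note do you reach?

Bbb

Scale degree 6 of Eb major is C.
An augmented second (3 semitones) below C lands on the letter B, giving Bbb.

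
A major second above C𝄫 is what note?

Dbb

C up a major second is D, so the target letter is D.
From Cbb, a major second is 2 semitones up: Dbb.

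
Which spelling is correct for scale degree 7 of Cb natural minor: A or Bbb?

Bbb

Each scale degree takes a distinct letter name. Degree 7 of a scale on C must use the letter B.
Bbb and A are enharmonically the same pitch, but only Bbb uses the letter B, so it is the correct spelling here.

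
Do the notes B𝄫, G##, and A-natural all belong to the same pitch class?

Yes

Bbb is pitch class 9; G## is pitch class 9; A is pitch class 9.
All spellings map to pitch class 9, so they are enharmonically equivalent.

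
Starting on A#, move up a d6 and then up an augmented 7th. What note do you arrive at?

A diminished sixth up from A# is F (letter F, 7 semitones up).
An augmented seventh up from F is E# (letter E, 12 semitones up).

E#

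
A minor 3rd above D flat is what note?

Fb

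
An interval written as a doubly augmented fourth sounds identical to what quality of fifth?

A doubly augmented fourth spans 7 semitones.
A fifth spanning 7 semitones is perfect (the perfect fifth is 7).

perfect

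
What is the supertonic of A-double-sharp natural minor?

Degree 2 takes the letter 1 step above A, which is B.
In natural minor, degree 2 sits 2 semitones above the tonic. A## + 2 semitones is pitch class 1, spelled on B as B##.

B##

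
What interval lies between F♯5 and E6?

minor seventh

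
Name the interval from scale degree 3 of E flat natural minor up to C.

augmented fourth

Scale degree 3 of Eb natural minor is Gb.
Gb up to C: letters G→C make it a fourth; 6 semitones makes it augmented.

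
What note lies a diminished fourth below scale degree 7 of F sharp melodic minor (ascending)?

B##

Scale degree 7 of F# melodic minor (ascending) is E#.
A diminished fourth (4 semitones) below E# lands on the letter B, giving B##.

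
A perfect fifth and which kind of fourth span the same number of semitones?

doubly augmented

A perfect fifth spans 7 semitones.
A fourth spanning 7 semitones is doubly augmented (the perfect fourth is 5).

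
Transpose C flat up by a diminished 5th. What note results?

Gbb

C up a perfect fifth is G, so the target letter is G.
From Cb, a diminished fifth is 6 semitones up: Gbb.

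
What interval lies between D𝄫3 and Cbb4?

minor seventh

Counting letters D–E–F–G–A–B–C gives a seventh.
Dbb→Cbb = 10 semitones, 1 narrower than the major seventh (11), so minor.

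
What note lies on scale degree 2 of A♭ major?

Bb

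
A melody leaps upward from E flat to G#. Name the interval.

augmented third

Counting letters E–F–G gives a third.
Eb→G# = 5 semitones, 1 wider than the major third (4), so augmented.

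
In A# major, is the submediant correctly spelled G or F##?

Each scale degree takes a distinct letter name. Degree 6 of a scale on A must use the letter F.
F## and G are enharmonically the same pitch, but only F## uses the letter F, so it is the correct spelling here.

F##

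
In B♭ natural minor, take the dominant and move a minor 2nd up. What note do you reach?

The dominant of Bb natural minor is F.
A minor second (1 semitone) above F lands on the letter G, giving Gb.

Gb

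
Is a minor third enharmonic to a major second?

A minor third spans 3 semitones; a major second spans 2.
The spans differ, so they are not enharmonic equivalents.

No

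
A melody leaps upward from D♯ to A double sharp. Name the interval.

augmented fifth

Counting letters D–E–F–G–A gives a fifth.
D#→A## = 8 semitones, 1 wider than the perfect fifth (7), so augmented.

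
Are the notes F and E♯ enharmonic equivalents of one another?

F = pitch class 5 and E# = pitch class 5 — the same pitch class, so they are enharmonic equivalents.

Yes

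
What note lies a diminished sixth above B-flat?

Gbb

B up a major sixth is G#, so the target letter is G.
From Bb, a diminished sixth is 7 semitones up: Gbb.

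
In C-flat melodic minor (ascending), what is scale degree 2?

The Cb melodic minor (ascending) scale runs Cb Db Ebb Fb Gb Ab Bb.
Degree 2 is Db.

Db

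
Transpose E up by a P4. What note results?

A

A fourth above E lands on the letter A.
A perfect fourth spans 5 semitones, so E moves to pitch class 9. On the letter A that is A.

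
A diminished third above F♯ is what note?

A third above F lands on the letter A.
A diminished third spans 2 semitones, so F# moves to pitch class 8. On the letter A that is Ab.

Ab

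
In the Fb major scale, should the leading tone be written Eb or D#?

Each scale degree takes a distinct letter name. Degree 7 of a scale on F must use the letter E.
Eb and D# are enharmonically the same pitch, but only Eb uses the letter E, so it is the correct spelling here.

Eb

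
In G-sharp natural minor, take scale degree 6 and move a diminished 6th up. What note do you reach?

Cb

Scale degree 6 of G# natural minor is E.
A diminished sixth (7 semitones) above E lands on the letter C, giving Cb.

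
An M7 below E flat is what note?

E down a major seventh is F, so the target letter is F.
From Eb, a major seventh is 11 semitones down: Fb.

Fb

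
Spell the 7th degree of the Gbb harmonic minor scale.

Fb

Degree 7 takes the letter 6 steps above G, which is F.
In harmonic minor, degree 7 sits 11 semitones above the tonic. Gbb + 11 semitones is pitch class 4, spelled on F as Fb.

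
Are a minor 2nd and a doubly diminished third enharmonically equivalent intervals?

Yes

A minor second spans 1 semitone; a doubly diminished third spans 1.
They are enharmonically equivalent.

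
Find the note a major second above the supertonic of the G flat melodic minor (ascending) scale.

The supertonic of Gb melodic minor (ascending) is Ab.
A major second (2 semitones) above Ab lands on the letter B, giving Bb.

Bb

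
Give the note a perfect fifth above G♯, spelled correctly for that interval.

D#

A fifth above G lands on the letter D.
A perfect fifth spans 7 semitones, so G# moves to pitch class 3. On the letter D that is D#.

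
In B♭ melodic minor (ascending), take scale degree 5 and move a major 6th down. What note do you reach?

Scale degree 5 of Bb melodic minor (ascending) is F.
A major sixth (9 semitones) below F lands on the letter A, giving Ab.

Ab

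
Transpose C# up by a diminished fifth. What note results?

C up a perfect fifth is G, so the target letter is G.
From C#, a diminished fifth is 6 semitones up: G.

G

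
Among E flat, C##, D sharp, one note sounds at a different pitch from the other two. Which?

In 12-tone equal temperament, enharmonic equivalents share a pitch class. Eb is pitch class 3; C## is pitch class 2; D# is pitch class 3.
Eb and D# share pitch class 3, while C## is pitch class 2.

C##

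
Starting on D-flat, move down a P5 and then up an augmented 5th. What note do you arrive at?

A perfect fifth down from Db is Gb (letter G, 7 semitones down).
An augmented fifth up from Gb is D (letter D, 8 semitones up).

D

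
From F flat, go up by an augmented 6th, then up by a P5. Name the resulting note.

A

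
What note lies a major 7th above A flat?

A up a major seventh is G#, so the target letter is G.
From Ab, a major seventh is 11 semitones up: G.

G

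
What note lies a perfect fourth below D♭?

D down a perfect fourth is A, so the target letter is A.
From Db, a perfect fourth is 5 semitones down: Ab.

Ab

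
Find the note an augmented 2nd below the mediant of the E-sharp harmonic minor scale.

F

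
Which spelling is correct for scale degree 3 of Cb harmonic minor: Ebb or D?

Ebb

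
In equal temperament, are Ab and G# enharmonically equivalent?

Yes

Ab is pitch class 8; G# is pitch class 8.
All spellings map to pitch class 8, so they are enharmonically equivalent.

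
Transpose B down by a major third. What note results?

G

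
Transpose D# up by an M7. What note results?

C##

A seventh above D lands on the letter C.
A major seventh spans 11 semitones, so D# moves to pitch class 2. On the letter C that is C##.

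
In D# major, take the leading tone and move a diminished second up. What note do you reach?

The leading tone of D# major is C##.
A diminished second (0 semitones) above C## lands on the letter D, giving D.

D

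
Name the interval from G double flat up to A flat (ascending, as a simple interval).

augmented second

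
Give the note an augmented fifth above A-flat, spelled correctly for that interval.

E

A fifth above A lands on the letter E.
An augmented fifth spans 8 semitones, so Ab moves to pitch class 4. On the letter E that is E.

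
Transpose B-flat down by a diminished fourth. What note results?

F#

B down a perfect fourth is F#, so the target letter is F.
From Bb, a diminished fourth is 4 semitones down: F#.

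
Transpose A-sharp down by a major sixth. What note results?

C#

A sixth below A lands on the letter C.
A major sixth spans 9 semitones, so A# moves to pitch class 1. On the letter C that is C#.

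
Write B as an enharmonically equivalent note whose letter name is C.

Cb

Plain C sits 1 semitone above B, so on the letter C the same pitch needs a flat: Cb.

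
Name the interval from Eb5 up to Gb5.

Counting letters E–F–G gives a third.
Eb→Gb = 3 semitones, 1 narrower than the major third (4), so minor.

minor third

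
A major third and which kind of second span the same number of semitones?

A major third spans 4 semitones.
A second spanning 4 semitones is doubly augmented (the major second is 2).

doubly augmented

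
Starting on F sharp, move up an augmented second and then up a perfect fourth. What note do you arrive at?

C##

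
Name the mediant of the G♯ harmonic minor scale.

Degree 3 takes the letter 2 steps above G, which is B.
In harmonic minor, degree 3 sits 3 semitones above the tonic. G# + 3 semitones is pitch class 11, spelled on B as B.

B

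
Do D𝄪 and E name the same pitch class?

D## is pitch class 4; E is pitch class 4.
All spellings map to pitch class 4, so they are enharmonically equivalent.

Yes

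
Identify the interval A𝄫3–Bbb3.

Counting letters A–B gives a second.
Abb→Bbb = 2 semitones, exactly the major second.

major second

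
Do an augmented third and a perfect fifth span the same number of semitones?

No

An augmented third spans 5 semitones; a perfect fifth spans 7.
The spans differ, so they are not enharmonic equivalents.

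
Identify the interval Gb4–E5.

Counting letters G–A–B–C–D–E gives a sixth.
Gb→E = 10 semitones, 1 wider than the major sixth (9), so augmented.

augmented sixth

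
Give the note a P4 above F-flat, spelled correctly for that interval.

F up a perfect fourth is Bb, so the target letter is B.
From Fb, a perfect fourth is 5 semitones up: Bbb.

Bbb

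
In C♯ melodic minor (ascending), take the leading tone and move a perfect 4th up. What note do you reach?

E#

The leading tone of C# melodic minor (ascending) is B#.
A perfect fourth (5 semitones) above B# lands on the letter E, giving E#.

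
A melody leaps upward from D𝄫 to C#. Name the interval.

doubly augmented seventh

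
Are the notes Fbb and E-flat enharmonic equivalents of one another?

Fbb is pitch class 3; Eb is pitch class 3.
All spellings map to pitch class 3, so they are enharmonically equivalent.

Yes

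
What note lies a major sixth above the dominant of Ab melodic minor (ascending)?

C

The dominant of Ab melodic minor (ascending) is Eb.
A major sixth (9 semitones) above Eb lands on the letter C, giving C.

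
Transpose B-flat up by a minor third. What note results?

Db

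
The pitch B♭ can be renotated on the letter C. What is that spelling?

Cbb

Bb is pitch class 10. The letter C alone is pitch class 0.
To reach pitch class 10 from C requires an offset of -2 semitones, i.e. double flat: Cbb.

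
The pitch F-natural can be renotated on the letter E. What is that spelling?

E#

Plain E sits 1 semitone below F, so on the letter E the same pitch needs a sharp: E#.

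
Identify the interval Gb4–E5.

The letter names run G→E, a span of 5 letter steps, so the interval is some kind of sixth.
Gb to E is 10 semitones. A major sixth is 9, so 10 makes it augmented.

augmented sixth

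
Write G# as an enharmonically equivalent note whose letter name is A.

G# is pitch class 8. The letter A alone is pitch class 9.
To reach pitch class 8 from A requires an offset of -1 semitone, i.e. flat: Ab.

Ab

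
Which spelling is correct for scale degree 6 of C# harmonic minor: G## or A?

Each scale degree takes a distinct letter name. Degree 6 of a scale on C must use the letter A.
A and G## are enharmonically the same pitch, but only A uses the letter A, so it is the correct spelling here.

A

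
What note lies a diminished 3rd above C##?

E

A third above C lands on the letter E.
A diminished third spans 2 semitones, so C## moves to pitch class 4. On the letter E that is E.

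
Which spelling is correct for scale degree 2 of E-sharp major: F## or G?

F##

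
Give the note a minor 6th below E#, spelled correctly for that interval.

E down a major sixth is G, so the target letter is G.
From E#, a minor sixth is 8 semitones down: G##.

G##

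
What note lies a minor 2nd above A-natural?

A up a major second is B, so the target letter is B.
From A, a minor second is 1 semitone up: Bb.

Bb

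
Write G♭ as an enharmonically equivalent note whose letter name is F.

Gb is pitch class 6. The letter F alone is pitch class 5.
To reach pitch class 6 from F requires an offset of +1 semitone, i.e. sharp: F#.

F#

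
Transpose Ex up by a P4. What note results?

A##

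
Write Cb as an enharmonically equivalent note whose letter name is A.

A##

Plain A sits 2 semitones below Cb, so on the letter A the same pitch needs a double sharp: A##.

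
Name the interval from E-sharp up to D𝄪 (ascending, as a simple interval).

major seventh

Counting letters E–F–G–A–B–C–D gives a seventh.
E#→D## = 11 semitones, exactly the major seventh.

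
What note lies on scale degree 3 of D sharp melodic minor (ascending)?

Degree 3 takes the letter 2 steps above D, which is F.
In melodic minor (ascending), degree 3 sits 3 semitones above the tonic. D# + 3 semitones is pitch class 6, spelled on F as F#.

F#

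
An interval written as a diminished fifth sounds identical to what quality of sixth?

A diminished fifth spans 6 semitones.
A sixth spanning 6 semitones is doubly diminished (the major sixth is 9).

doubly diminished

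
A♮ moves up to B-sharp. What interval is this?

Counting letters A–B gives a second.
A→B# = 3 semitones, 1 wider than the major second (2), so augmented.

augmented second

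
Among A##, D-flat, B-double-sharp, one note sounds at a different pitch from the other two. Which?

A##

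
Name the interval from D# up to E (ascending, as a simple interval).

minor second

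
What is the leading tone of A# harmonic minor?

G##

Degree 7 takes the letter 6 steps above A, which is G.
In harmonic minor, degree 7 sits 11 semitones above the tonic. A# + 11 semitones is pitch class 9, spelled on G as G##.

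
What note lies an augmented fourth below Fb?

Cbb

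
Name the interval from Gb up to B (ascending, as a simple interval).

The letter names run G→B, a span of 2 letter steps, so the interval is some kind of third.
Gb to B is 5 semitones. A major third is 4, so 5 makes it augmented.

augmented third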